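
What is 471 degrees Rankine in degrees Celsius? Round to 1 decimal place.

°R = (°C + 273.15) × 9/5.
Applying the formula gives -11.5 °C.

-11.5 °C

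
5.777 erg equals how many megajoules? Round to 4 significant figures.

5.777e-13 MJ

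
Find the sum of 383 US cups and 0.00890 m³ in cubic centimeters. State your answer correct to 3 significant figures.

99500 cubic centimeters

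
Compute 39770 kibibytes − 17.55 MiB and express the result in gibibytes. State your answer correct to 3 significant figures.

0.0208 GiB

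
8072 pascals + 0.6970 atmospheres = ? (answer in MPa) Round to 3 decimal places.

0.079 MPa

8072 Pa = 0.00807200 MPa and 0.6970 atm = 0.0706235 MPa.
0.00807200 + 0.0706235 ≈ 0.079 MPa.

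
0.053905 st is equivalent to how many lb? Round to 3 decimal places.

0.755 pounds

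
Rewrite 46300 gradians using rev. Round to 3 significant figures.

116 revolutions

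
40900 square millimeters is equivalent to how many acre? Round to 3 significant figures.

1 square millimeter = 2.47105e-10 acre.
Then 40900 × 2.47105e-10 ≈ 1.01e-5 acre.

1.01e-5 acre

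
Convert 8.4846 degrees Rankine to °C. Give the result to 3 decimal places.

°R = (°C + 273.15) × 9/5.
Applying the formula gives -268.436 °C.

-268.436 °C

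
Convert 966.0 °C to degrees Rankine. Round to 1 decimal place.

2230.5 degrees Rankine

°R = (°C + 273.15) × 9/5.
Applying the formula gives 2230.5 °R.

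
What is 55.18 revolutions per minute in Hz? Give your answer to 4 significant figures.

0.9197 Hz

1 revolution per minute = 0.0166667 Hz.
So 55.18 × 0.0166667 ≈ 0.9197 Hz.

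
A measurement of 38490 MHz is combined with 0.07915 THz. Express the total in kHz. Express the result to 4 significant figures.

38490 MHz = 3.84900e+7 kHz and 0.07915 THz = 7.91500e+7 kHz.
3.84900e+7 + 7.91500e+7 ≈ 1.176e+8 kHz.

1.176e+8 kHz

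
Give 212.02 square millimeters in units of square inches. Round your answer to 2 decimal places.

1 mm² = 0.00155000 in².
Then 212.02 × 0.00155000 ≈ 0.33 in².

0.33 square inches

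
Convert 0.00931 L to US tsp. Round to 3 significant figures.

1 L = 202.884 US teaspoons.
Thus 0.00931 × 202.884 ≈ 1.89 US tsp.

1.89 US teaspoons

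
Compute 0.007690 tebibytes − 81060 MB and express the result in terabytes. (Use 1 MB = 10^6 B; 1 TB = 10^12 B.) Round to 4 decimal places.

-0.0726 terabytes

0.007690 TiB = 0.00845524 TB and 81060 MB = 0.0810600 TB.
0.00845524 − 0.0810600 ≈ -0.0726 TB.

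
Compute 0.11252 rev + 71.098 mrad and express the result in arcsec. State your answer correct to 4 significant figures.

160500 arcseconds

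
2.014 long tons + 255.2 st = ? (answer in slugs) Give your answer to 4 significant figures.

251.3 slugs

2.014 long ton = 140.217 slug and 255.2 st = 111.046 slug.
140.217 + 111.046 ≈ 251.3 slug.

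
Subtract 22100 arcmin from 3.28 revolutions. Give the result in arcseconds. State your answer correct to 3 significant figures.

2.92e+6 arcsec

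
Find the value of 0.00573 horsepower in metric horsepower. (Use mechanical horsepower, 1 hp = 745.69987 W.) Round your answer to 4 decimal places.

1 horsepower = 1.01387 metric horsepower.
So 0.00573 × 1.01387 ≈ 0.0058 PS.

0.0058 metric horsepower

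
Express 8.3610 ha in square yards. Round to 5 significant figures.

1 hectare = 11959.9 yd².
Then 8.3610 × 11959.9 ≈ 99997 yd².

99997 square yards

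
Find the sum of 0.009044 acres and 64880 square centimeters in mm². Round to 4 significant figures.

0.009044 acre = 3.65998e+7 mm² and 64880 cm² = 6.48800e+6 mm².
3.65998e+7 + 6.48800e+6 ≈ 4.309e+7 mm².

4.309e+7 square millimeters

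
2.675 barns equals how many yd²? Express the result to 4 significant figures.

3.199e-28 square yards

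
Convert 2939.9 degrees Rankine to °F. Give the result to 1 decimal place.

2480.2 degrees Fahrenheit

°R = °F + 459.67.
Applying the formula gives 2480.2 °F.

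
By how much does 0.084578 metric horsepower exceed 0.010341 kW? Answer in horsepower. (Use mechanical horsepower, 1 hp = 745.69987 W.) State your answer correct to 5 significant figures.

0.084578 PS = 0.08342098 hp and 0.010341 kW = 0.01386751 hp.
0.08342098 − 0.01386751 ≈ 0.069553 hp.

0.069553 horsepower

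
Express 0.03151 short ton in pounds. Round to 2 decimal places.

1 short ton = 2000.00 lb.
0.03151 × 2000.00 ≈ 63.02 lb.

63.02 lb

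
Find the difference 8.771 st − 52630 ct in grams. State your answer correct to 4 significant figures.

45170 grams

8.771 st = 55698.4 g and 52630 ct = 10526.0 g.
55698.4 − 10526.0 ≈ 45170 g.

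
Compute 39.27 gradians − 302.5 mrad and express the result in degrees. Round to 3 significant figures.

39.27 grad = 35.3430 ° and 302.5 mrad = 17.3320 °.
35.3430 − 17.3320 ≈ 18.0 °.

18.0 degrees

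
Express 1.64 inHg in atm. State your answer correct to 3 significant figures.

0.0548 atmospheres

1 inHg = 0.0334211 atm.
1.64 × 0.0334211 ≈ 0.0548 atm.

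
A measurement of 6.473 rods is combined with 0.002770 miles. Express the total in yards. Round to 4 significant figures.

40.48 yards

6.473 rod = 35.6015 yd and 0.002770 mi = 4.87520 yd.
35.6015 + 4.87520 ≈ 40.48 yd.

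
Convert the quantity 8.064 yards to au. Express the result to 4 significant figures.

1 yard = 6.11239 × 10^-12 au.
Thus 8.064 × 6.11239 × 10^-12 ≈ 4.929 × 10^-11 au.

4.929 × 10^-11 au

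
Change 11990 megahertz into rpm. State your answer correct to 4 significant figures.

1 MHz = 6.00000e+7 rpm.
Thus 11990 × 6.00000e+7 ≈ 7.194e+11 rpm.

7.194e+11 revolutions per minute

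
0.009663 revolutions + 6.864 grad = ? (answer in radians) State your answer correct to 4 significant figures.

0.1685 rad

0.009663 rev = 0.0607144 rad and 6.864 grad = 0.107819 rad.
0.0607144 + 0.107819 ≈ 0.1685 rad.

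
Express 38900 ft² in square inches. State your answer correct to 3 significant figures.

5.60e+6 in²

1 ft² = 144.000 in².
38900 × 144.000 ≈ 5.60e+6 in².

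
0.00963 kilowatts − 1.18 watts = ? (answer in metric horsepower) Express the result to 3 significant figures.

0.00963 kW = 0.0130932 PS and 1.18 W = 0.00160435 PS.
0.0130932 − 0.00160435 ≈ 0.0115 PS.

0.0115 PS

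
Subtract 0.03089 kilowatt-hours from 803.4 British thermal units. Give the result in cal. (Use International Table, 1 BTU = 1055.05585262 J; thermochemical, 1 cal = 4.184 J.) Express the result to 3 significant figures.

176000 cal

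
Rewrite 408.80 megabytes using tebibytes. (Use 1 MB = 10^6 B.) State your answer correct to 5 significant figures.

1 MB = 9.09495e-7 TiB.
Thus 408.80 × 9.09495e-7 ≈ 0.00037180 TiB.

0.00037180 tebibytes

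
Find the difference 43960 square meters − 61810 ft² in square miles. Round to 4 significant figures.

43960 m² = 0.0169731 mi² and 61810 ft² = 0.00221713 mi².
0.0169731 − 0.00221713 ≈ 0.01476 mi².

0.01476 mi²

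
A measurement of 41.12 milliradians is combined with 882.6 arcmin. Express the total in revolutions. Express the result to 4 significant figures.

0.04741 revolutions

41.12 mrad = 0.00654445 rev and 882.6 arcmin = 0.0408611 rev.
0.00654445 + 0.0408611 ≈ 0.04741 rev.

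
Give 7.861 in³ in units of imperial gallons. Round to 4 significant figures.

1 in³ = 0.00360465 imperial gallons.
7.861 × 0.00360465 ≈ 0.02834 imp gal.

0.02834 imp gal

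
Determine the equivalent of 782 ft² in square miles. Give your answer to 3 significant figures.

2.81e-5 mi²

1 square foot = 3.58701e-8 mi².
So 782 × 3.58701e-8 ≈ 2.81e-5 mi².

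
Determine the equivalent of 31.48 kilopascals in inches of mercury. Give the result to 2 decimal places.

9.30 inHg

1 kPa = 0.295300 inches of mercury.
31.48 × 0.295300 ≈ 9.30 inHg.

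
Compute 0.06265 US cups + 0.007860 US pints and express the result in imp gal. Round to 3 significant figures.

0.06265 US cup = 0.00326044 imp gal and 0.007860 US pt = 0.000818102 imp gal.
0.00326044 + 0.000818102 ≈ 0.00408 imp gal.

0.00408 imp gal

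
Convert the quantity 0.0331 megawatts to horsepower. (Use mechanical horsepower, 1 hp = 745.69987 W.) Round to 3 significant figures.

1 megawatt = 1341.02 hp.
Then 0.0331 × 1341.02 ≈ 44.4 hp.

44.4 horsepower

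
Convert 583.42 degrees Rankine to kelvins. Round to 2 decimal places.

°R = K × 9/5.
Applying the formula gives 324.12 K.

324.12 K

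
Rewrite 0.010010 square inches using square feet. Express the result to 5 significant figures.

1 square inch = 0.00694444 ft².
Then 0.010010 × 0.00694444 ≈ 6.9514e-5 ft².

6.9514e-5 ft²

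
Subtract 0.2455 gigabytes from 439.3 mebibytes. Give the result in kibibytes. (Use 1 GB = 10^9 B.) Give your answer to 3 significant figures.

210000 KiB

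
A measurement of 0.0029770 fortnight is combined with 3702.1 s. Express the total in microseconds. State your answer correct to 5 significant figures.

7.3031e+9 μs

0.0029770 fortnight = 3.60098e+9 μs and 3702.1 s = 3.70210e+9 μs.
3.60098e+9 + 3.70210e+9 ≈ 7.3031e+9 μs.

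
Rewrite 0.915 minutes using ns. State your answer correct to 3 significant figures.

5.49e+10 ns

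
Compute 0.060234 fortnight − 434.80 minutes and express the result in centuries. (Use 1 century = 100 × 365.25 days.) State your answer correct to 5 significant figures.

1.4821 × 10^-5 centuries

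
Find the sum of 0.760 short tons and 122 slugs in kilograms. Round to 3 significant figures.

2470 kilograms

0.760 short ton = 689.460 kg and 122 slug = 1780.46 kg.
689.460 + 1780.46 ≈ 2470 kg.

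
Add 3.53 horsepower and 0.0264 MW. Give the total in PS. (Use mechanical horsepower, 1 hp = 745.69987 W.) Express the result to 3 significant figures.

3.53 hp = 3.57896 PS and 0.0264 MW = 35.8940 PS.
3.57896 + 35.8940 ≈ 39.5 PS.

39.5 metric horsepower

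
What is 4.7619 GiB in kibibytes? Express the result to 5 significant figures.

4.9932 × 10^6 KiB

1 GiB = 1.04858 × 10^6 kibibytes.
4.7619 × 1.04858 × 10^6 ≈ 4.9932 × 10^6 KiB.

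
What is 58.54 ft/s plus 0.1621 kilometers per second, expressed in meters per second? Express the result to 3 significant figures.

58.54 ft/s = 17.8430 m/s and 0.1621 km/s = 162.100 m/s.
17.8430 + 162.100 ≈ 180 m/s.

180 m/s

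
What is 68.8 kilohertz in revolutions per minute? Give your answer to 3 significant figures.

1 kilohertz = 60000.0 rpm.
So 68.8 × 60000.0 ≈ 4.13e+6 rpm.

4.13e+6 rpm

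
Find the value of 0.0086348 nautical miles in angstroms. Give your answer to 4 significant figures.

1.599e+11 angstroms

1 nmi = 1.85200e+13 angstroms.
0.0086348 × 1.85200e+13 ≈ 1.599e+11 Å.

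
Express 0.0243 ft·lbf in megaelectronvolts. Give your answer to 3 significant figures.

2.06 × 10^11 MeV

1 foot-pound = 8.46235 × 10^12 megaelectronvolts.
So 0.0243 × 8.46235 × 10^12 ≈ 2.06 × 10^11 MeV.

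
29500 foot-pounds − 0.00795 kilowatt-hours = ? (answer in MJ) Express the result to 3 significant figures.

0.0114 MJ

29500 ft·lbf = 0.0399966 MJ and 0.00795 kWh = 0.0286200 MJ.
0.0399966 − 0.0286200 ≈ 0.0114 MJ.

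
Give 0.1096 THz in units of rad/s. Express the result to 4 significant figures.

6.886e+11 radians per second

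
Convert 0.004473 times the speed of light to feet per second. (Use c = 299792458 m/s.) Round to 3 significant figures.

4.40 × 10^6 ft/s

1 c = 9.83571 × 10^8 feet per second.
So 0.004473 × 9.83571 × 10^8 ≈ 4.40 × 10^6 ft/s.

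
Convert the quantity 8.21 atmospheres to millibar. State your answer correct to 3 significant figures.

8320 millibar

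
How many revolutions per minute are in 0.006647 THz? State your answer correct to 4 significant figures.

1 terahertz = 6.00000 × 10^13 revolutions per minute.
So 0.006647 × 6.00000 × 10^13 ≈ 3.988 × 10^11 rpm.

3.988 × 10^11 rpm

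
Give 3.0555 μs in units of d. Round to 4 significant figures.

1 μs = 1.15741e-11 days.
Then 3.0555 × 1.15741e-11 ≈ 3.536e-11 d.

3.536e-11 d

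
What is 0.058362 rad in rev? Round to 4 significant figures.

0.009289 revolutions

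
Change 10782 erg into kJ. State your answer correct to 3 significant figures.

1.08 × 10^-6 kJ

1 erg = 1.00000 × 10^-10 kJ.
So 10782 × 1.00000 × 10^-10 ≈ 1.08 × 10^-6 kJ.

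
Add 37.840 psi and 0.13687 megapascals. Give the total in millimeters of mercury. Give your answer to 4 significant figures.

37.840 psi = 1956.893 mmHg and 0.13687 MPa = 1026.609 mmHg.
1956.893 + 1026.609 ≈ 2984 mmHg.

2984 mmHg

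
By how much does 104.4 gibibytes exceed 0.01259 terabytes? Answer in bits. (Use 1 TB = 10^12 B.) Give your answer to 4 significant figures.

104.4 GiB = 8.96789e+11 bit and 0.01259 TB = 1.00720e+11 bit.
8.96789e+11 − 1.00720e+11 ≈ 7.961e+11 bit.

7.961e+11 bit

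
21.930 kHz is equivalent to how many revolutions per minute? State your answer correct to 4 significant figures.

1 kilohertz = 60000.0 rpm.
Thus 21.930 × 60000.0 ≈ 1.316e+6 rpm.

1.316e+6 rpm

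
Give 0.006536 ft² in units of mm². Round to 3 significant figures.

607 square millimeters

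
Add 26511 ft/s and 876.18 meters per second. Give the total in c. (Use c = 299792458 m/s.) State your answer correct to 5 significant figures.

2.9876e-5 c

26511 ft/s = 2.69538e-5 c and 876.18 m/s = 2.92262e-6 c.
2.69538e-5 + 2.92262e-6 ≈ 2.9876e-5 c.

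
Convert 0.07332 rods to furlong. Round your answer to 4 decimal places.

1 rod = 0.0250000 furlong.
0.07332 × 0.0250000 ≈ 0.0018 furlong.

0.0018 furlongs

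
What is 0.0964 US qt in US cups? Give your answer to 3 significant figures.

0.386 US cup

1 US qt = 4.00000 US cup.
So 0.0964 × 4.00000 ≈ 0.386 US cup.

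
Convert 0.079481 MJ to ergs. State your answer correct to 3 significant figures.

7.95e+11 erg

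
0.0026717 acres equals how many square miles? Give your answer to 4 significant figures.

4.175e-6 mi²

1 acre = 0.00156250 mi².
So 0.0026717 × 0.00156250 ≈ 4.175e-6 mi².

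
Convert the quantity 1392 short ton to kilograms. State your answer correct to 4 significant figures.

1.263 × 10^6 kilograms

1 short ton = 907.185 kilograms.
Thus 1392 × 907.185 ≈ 1.263 × 10^6 kg.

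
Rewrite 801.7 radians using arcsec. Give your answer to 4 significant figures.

1.654 × 10^8 arcseconds

1 radian = 206265 arcsec.
So 801.7 × 206265 ≈ 1.654 × 10^8 arcsec.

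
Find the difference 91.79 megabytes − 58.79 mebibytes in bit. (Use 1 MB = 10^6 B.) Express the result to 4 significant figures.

2.412e+8 bit

91.79 MB = 7.34320e+8 bit and 58.79 MiB = 4.93166e+8 bit.
7.34320e+8 − 4.93166e+8 ≈ 2.412e+8 bit.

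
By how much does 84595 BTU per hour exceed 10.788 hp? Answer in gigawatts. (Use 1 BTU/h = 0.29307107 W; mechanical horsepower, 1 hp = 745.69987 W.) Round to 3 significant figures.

1.67 × 10^-5 gigawatts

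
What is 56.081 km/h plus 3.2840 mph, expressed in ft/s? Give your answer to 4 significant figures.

55.93 ft/s

56.081 km/h = 51.1091 ft/s and 3.2840 mph = 4.81653 ft/s.
51.1091 + 4.81653 ≈ 55.93 ft/s.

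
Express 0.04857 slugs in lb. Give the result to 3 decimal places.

1.563 pounds

1 slug = 32.1740 lb.
0.04857 × 32.1740 ≈ 1.563 lb.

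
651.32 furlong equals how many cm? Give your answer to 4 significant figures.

1 furlong = 20116.8 cm.
So 651.32 × 20116.8 ≈ 1.310e+7 cm.

1.310e+7 centimeters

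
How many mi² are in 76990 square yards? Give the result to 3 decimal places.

1 square yard = 3.22831 × 10^-7 square miles.
Then 76990 × 3.22831 × 10^-7 ≈ 0.025 mi².

0.025 mi²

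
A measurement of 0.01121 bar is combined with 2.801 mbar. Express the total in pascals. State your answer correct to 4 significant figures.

1401 pascals

0.01121 bar = 1121.00 Pa and 2.801 mbar = 280.100 Pa.
1121.00 + 280.100 ≈ 1401 Pa.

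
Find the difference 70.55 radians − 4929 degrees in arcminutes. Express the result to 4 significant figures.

70.55 rad = 242533 arcmin and 4929 ° = 295740 arcmin.
242533 − 295740 ≈ -53210 arcmin.

-53210 arcmin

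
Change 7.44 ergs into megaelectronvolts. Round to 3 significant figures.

4.64 × 10^6 MeV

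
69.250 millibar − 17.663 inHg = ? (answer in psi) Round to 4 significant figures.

-7.671 pounds per square inch

69.250 mbar = 1.00439 psi and 17.663 inHg = 8.67526 psi.
1.00439 − 8.67526 ≈ -7.671 psi.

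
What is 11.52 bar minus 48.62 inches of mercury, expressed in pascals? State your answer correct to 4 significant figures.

11.52 bar = 1.15200e+6 Pa and 48.62 inHg = 164646 Pa.
1.15200e+6 − 164646 ≈ 987400 Pa.

987400 pascals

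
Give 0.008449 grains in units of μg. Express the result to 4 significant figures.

547.5 micrograms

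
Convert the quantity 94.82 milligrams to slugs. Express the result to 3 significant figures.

6.50e-6 slug

1 mg = 6.85218e-8 slug.
Thus 94.82 × 6.85218e-8 ≈ 6.50e-6 slug.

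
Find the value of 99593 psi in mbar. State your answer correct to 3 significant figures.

1 psi = 68.9476 mbar.
Then 99593 × 68.9476 ≈ 6.87e+6 mbar.

6.87e+6 mbar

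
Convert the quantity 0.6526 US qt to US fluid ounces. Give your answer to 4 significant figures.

20.88 US fl oz

1 US qt = 32.0000 US fl oz.
Then 0.6526 × 32.0000 ≈ 20.88 US fl oz.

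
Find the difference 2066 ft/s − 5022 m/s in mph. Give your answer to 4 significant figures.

-9825 mph

2066 ft/s = 1408.64 mph and 5022 m/s = 11233.9 mph.
1408.64 − 11233.9 ≈ -9825 mph.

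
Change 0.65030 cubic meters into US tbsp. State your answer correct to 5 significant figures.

1 m³ = 67628.05 US tablespoons.
Then 0.65030 × 67628.05 ≈ 43979 US tbsp.

43979 US tablespoons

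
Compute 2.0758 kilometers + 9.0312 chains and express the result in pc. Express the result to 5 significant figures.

2.0758 km = 6.72721e-14 pc and 9.0312 chain = 5.88781e-15 pc.
6.72721e-14 + 5.88781e-15 ≈ 7.3160e-14 pc.

7.3160e-14 pc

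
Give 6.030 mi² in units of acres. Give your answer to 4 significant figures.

1 mi² = 640.000 acre.
6.030 × 640.000 ≈ 3859 acre.

3859 acre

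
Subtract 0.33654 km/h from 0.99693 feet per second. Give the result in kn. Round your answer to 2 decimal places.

0.99693 ft/s = 0.590665 kn and 0.33654 km/h = 0.181717 kn.
0.590665 − 0.181717 ≈ 0.41 kn.

0.41 kn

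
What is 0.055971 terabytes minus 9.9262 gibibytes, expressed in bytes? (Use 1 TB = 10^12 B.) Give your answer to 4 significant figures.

4.531 × 10^10 B

0.055971 TB = 5.59710 × 10^10 B and 9.9262 GiB = 1.06582 × 10^10 B.
5.59710 × 10^10 − 1.06582 × 10^10 ≈ 4.531 × 10^10 B.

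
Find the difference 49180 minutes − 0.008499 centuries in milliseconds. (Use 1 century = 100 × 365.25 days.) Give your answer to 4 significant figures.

-2.387e+10 ms

49180 min = 2.95080e+9 ms and 0.008499 century = 2.68208e+10 ms.
2.95080e+9 − 2.68208e+10 ≈ -2.387e+10 ms.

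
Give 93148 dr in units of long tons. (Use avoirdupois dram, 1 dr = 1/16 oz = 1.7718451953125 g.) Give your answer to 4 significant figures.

1 dram = 1.74386e-6 long ton.
Then 93148 × 1.74386e-6 ≈ 0.1624 long ton.

0.1624 long ton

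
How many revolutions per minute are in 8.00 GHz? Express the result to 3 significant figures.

4.80 × 10^11 revolutions per minute

1 GHz = 6.00000 × 10^10 revolutions per minute.
Then 8.00 × 6.00000 × 10^10 ≈ 4.80 × 10^11 rpm.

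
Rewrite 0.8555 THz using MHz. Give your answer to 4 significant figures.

855500 megahertz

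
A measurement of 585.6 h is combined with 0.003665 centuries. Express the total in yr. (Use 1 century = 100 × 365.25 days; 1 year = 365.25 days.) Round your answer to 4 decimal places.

585.6 h = 0.0668036 yr and 0.003665 century = 0.366500 yr.
0.0668036 + 0.366500 ≈ 0.4333 yr.

0.4333 yr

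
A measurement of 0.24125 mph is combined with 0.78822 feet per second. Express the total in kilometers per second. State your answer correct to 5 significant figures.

0.24125 mph = 0.000107848 km/s and 0.78822 ft/s = 0.000240249 km/s.
0.000107848 + 0.000240249 ≈ 0.00034810 km/s.

0.00034810 km/s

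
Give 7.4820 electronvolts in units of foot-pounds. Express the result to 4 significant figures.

8.842e-19 foot-pounds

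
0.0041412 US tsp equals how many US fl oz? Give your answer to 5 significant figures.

1 US tsp = 0.166667 US fl oz.
So 0.0041412 × 0.166667 ≈ 0.00069020 US fl oz.

0.00069020 US fl oz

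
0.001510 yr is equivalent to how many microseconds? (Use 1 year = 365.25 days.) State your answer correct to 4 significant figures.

1 year = 3.15576 × 10^13 μs.
So 0.001510 × 3.15576 × 10^13 ≈ 4.765 × 10^10 μs.

4.765 × 10^10 microseconds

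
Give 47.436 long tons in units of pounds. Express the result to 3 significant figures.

106000 lb

1 long ton = 2240.00 lb.
Thus 47.436 × 2240.00 ≈ 106000 lb.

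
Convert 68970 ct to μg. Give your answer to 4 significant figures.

1 ct = 200000 μg.
68970 × 200000 ≈ 1.379 × 10^10 μg.

1.379 × 10^10 micrograms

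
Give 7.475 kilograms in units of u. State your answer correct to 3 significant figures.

4.50e+27 u

1 kilogram = 6.02214e+26 atomic mass units.
Then 7.475 × 6.02214e+26 ≈ 4.50e+27 u.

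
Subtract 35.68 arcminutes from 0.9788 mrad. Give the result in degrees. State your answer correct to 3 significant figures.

-0.539 °

0.9788 mrad = 0.0560811 ° and 35.68 arcmin = 0.594667 °.
0.0560811 − 0.594667 ≈ -0.539 °.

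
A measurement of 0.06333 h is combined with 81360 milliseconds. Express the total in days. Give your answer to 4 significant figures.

0.06333 h = 0.00263875 d and 81360 ms = 0.000941667 d.
0.00263875 + 0.000941667 ≈ 0.003580 d.

0.003580 d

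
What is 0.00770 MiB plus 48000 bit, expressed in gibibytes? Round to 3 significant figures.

1.31 × 10^-5 GiB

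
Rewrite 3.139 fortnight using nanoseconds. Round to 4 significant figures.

3.797 × 10^15 nanoseconds

1 fortnight = 1.20960 × 10^15 ns.
So 3.139 × 1.20960 × 10^15 ≈ 3.797 × 10^15 ns.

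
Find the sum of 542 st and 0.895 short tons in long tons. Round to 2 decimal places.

542 st = 3.38750 long ton and 0.895 short ton = 0.799107 long ton.
3.38750 + 0.799107 ≈ 4.19 long ton.

4.19 long tons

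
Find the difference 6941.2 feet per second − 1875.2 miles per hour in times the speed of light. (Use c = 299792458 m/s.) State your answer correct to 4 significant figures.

4.261 × 10^-6 c

6941.2 ft/s = 7.05714 × 10^-6 c and 1875.2 mph = 2.79623 × 10^-6 c.
7.05714 × 10^-6 − 2.79623 × 10^-6 ≈ 4.261 × 10^-6 c.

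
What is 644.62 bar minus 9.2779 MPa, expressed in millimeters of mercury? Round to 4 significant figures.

644.62 bar = 483505 mmHg and 9.2779 MPa = 69590.0 mmHg.
483505 − 69590.0 ≈ 413900 mmHg.

413900 millimeters of mercury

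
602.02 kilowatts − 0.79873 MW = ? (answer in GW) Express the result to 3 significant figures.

602.02 kW = 0.000602020 GW and 0.79873 MW = 0.000798730 GW.
0.000602020 − 0.000798730 ≈ -0.000197 GW.

-0.000197 GW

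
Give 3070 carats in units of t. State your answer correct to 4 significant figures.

0.0006140 t

1 ct = 2.00000 × 10^-7 metric tons.
So 3070 × 2.00000 × 10^-7 ≈ 0.0006140 t.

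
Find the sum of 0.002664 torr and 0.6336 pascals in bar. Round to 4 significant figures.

0.002664 torr = 3.55171e-6 bar and 0.6336 Pa = 6.33600e-6 bar.
3.55171e-6 + 6.33600e-6 ≈ 9.888e-6 bar.

9.888e-6 bar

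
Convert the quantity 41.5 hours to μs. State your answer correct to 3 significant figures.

1.49 × 10^11 microseconds

1 h = 3.60000 × 10^9 μs.
So 41.5 × 3.60000 × 10^9 ≈ 1.49 × 10^11 μs.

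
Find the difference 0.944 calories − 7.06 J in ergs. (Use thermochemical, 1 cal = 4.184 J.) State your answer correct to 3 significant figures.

-3.11 × 10^7 erg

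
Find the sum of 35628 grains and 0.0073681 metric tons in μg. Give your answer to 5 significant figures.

9.6768e+9 μg

35628 gr = 2.30866e+9 μg and 0.0073681 t = 7.36810e+9 μg.
2.30866e+9 + 7.36810e+9 ≈ 9.6768e+9 μg.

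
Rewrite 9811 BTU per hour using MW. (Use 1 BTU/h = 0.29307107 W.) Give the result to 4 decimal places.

1 BTU/h = 2.93071 × 10^-7 MW.
Thus 9811 × 2.93071 × 10^-7 ≈ 0.0029 MW.

0.0029 MW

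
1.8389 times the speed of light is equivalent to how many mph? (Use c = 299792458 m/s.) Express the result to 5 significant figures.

1.2332e+9 miles per hour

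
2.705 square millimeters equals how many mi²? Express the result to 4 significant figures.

1 square millimeter = 3.86102e-13 mi².
2.705 × 3.86102e-13 ≈ 1.044e-12 mi².

1.044e-12 square miles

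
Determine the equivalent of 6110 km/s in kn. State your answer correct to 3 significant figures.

1 km/s = 1943.84 knots.
6110 × 1943.84 ≈ 1.19 × 10^7 kn.

1.19 × 10^7 kn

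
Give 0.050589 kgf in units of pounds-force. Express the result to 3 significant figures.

0.112 lbf

1 kgf = 2.20462 lbf.
Thus 0.050589 × 2.20462 ≈ 0.112 lbf.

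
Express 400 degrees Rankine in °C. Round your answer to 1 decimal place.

°R = (°C + 273.15) × 9/5.
Applying the formula gives -50.9 °C.

-50.9 degrees Celsius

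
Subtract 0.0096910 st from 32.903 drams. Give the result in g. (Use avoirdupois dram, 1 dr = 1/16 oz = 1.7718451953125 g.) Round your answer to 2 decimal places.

-3.24 g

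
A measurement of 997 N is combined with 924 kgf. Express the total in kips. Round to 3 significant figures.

997 N = 0.224135 kip and 924 kgf = 2.03707 kip.
0.224135 + 2.03707 ≈ 2.26 kip.

2.26 kip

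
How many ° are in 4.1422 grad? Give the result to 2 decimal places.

3.73 degrees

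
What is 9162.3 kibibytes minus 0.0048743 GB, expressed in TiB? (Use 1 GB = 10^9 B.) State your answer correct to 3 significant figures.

4.10e-6 tebibytes

9162.3 KiB = 8.53306e-6 TiB and 0.0048743 GB = 4.43315e-6 TiB.
8.53306e-6 − 4.43315e-6 ≈ 4.10e-6 TiB.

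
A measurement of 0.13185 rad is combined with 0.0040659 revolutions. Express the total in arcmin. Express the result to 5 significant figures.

541.09 arcmin

0.13185 rad = 453.267 arcmin and 0.0040659 rev = 87.8234 arcmin.
453.267 + 87.8234 ≈ 541.09 arcmin.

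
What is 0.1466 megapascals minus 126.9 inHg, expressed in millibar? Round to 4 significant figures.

-2831 millibar

0.1466 MPa = 1466.00 mbar and 126.9 inHg = 4297.33 mbar.
1466.00 − 4297.33 ≈ -2831 mbar.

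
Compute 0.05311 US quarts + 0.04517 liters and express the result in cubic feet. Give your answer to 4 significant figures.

0.05311 US qt = 0.00177494 ft³ and 0.04517 L = 0.00159516 ft³.
0.00177494 + 0.00159516 ≈ 0.003370 ft³.

0.003370 ft³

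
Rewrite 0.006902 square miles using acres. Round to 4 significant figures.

4.417 acres

1 square mile = 640.000 acre.
Then 0.006902 × 640.000 ≈ 4.417 acre.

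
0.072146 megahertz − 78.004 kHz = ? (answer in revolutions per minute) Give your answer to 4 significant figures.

-351500 revolutions per minute

0.072146 MHz = 4.32876 × 10^6 rpm and 78.004 kHz = 4.68024 × 10^6 rpm.
4.32876 × 10^6 − 4.68024 × 10^6 ≈ -351500 rpm.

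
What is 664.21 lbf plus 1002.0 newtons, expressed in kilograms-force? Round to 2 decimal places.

403.46 kilograms-force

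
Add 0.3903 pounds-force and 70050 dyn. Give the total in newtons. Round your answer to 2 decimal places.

2.44 N

0.3903 lbf = 1.73614 N and 70050 dyn = 0.700500 N.
1.73614 + 0.700500 ≈ 2.44 N.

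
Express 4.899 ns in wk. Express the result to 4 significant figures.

1 nanosecond = 1.65344 × 10^-15 weeks.
So 4.899 × 1.65344 × 10^-15 ≈ 8.100 × 10^-15 wk.

8.100 × 10^-15 weeks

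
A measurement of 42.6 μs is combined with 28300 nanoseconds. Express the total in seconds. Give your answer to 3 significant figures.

42.6 μs = 4.26000e-5 s and 28300 ns = 2.83000e-5 s.
4.26000e-5 + 2.83000e-5 ≈ 7.09e-5 s.

7.09e-5 s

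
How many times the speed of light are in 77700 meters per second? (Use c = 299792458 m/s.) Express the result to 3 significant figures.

0.000259 c

1 m/s = 3.33564 × 10^-9 times the speed of light.
So 77700 × 3.33564 × 10^-9 ≈ 0.000259 c.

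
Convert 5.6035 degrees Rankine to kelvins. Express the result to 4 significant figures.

3.113 K

°R = K × 9/5.
Applying the formula gives 3.113 K.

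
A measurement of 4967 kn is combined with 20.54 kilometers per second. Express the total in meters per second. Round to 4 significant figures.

23100 meters per second

4967 kn = 2555.25 m/s and 20.54 km/s = 20540.0 m/s.
2555.25 + 20540.0 ≈ 23100 m/s.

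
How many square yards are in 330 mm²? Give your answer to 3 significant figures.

1 mm² = 1.19599e-6 yd².
Then 330 × 1.19599e-6 ≈ 0.000395 yd².

0.000395 yd²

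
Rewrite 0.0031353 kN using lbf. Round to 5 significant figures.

1 kilonewton = 224.809 lbf.
0.0031353 × 224.809 ≈ 0.70484 lbf.

0.70484 pounds-force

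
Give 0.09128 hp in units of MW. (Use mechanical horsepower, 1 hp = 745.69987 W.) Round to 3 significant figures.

6.81 × 10^-5 megawatts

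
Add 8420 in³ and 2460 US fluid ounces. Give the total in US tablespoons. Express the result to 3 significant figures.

14300 US tablespoons

8420 in³ = 9331.26 US tbsp and 2460 US fl oz = 4920.00 US tbsp.
9331.26 + 4920.00 ≈ 14300 US tbsp.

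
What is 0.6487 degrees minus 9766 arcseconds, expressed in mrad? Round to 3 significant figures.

0.6487 ° = 11.3220 mrad and 9766 arcsec = 47.3469 mrad.
11.3220 − 47.3469 ≈ -36.0 mrad.

-36.0 mrad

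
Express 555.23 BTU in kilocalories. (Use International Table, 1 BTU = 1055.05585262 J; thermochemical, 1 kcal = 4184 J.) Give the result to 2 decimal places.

140.01 kcal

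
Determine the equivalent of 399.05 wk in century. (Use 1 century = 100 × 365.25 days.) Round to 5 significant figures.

0.076478 centuries

1 week = 0.000191650 centuries.
Thus 399.05 × 0.000191650 ≈ 0.076478 century.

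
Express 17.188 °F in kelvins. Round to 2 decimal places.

K = (°F + 459.67) × 5/9.
Applying the formula gives 264.92 K.

264.92 kelvins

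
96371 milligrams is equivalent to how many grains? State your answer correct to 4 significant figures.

1 milligram = 0.0154324 gr.
So 96371 × 0.0154324 ≈ 1487 gr.

1487 gr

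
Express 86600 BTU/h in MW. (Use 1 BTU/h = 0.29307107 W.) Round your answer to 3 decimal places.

0.025 megawatts

1 BTU/h = 2.93071e-7 MW.
Thus 86600 × 2.93071e-7 ≈ 0.025 MW.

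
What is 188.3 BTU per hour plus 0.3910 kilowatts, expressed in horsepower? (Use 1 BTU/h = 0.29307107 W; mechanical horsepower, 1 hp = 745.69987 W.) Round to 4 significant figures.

0.5983 horsepower

188.3 BTU/h = 0.0740047 hp and 0.3910 kW = 0.524340 hp.
0.0740047 + 0.524340 ≈ 0.5983 hp.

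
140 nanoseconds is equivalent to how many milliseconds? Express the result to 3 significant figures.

0.000140 milliseconds

1 nanosecond = 1.00000e-6 ms.
So 140 × 1.00000e-6 ≈ 0.000140 ms.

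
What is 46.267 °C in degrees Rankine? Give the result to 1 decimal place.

°R = (°C + 273.15) × 9/5.
Applying the formula gives 575.0 °R.

575.0 °R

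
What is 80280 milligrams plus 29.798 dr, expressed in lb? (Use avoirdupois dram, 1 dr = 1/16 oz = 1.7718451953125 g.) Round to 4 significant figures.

0.2934 lb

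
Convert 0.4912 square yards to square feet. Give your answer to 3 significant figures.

4.42 ft²

1 square yard = 9.00000 ft².
So 0.4912 × 9.00000 ≈ 4.42 ft².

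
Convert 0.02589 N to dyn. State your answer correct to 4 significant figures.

1 N = 100000 dyn.
So 0.02589 × 100000 ≈ 2589 dyn.

2589 dynes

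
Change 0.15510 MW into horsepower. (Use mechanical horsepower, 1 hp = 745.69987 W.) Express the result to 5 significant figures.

1 megawatt = 1341.02 hp.
Thus 0.15510 × 1341.02 ≈ 207.99 hp.

207.99 hp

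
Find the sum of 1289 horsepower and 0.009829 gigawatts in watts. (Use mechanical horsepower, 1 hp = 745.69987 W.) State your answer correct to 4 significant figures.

1.079 × 10^7 W

1289 hp = 961207 W and 0.009829 GW = 9.82900 × 10^6 W.
961207 + 9.82900 × 10^6 ≈ 1.079 × 10^7 W.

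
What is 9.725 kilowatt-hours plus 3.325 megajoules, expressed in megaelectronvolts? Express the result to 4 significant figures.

2.393e+20 MeV

9.725 kWh = 2.18515e+20 MeV and 3.325 MJ = 2.07530e+19 MeV.
2.18515e+20 + 2.07530e+19 ≈ 2.393e+20 MeV.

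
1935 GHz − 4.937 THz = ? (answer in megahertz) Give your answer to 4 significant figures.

-3.002e+6 MHz

1935 GHz = 1.93500e+6 MHz and 4.937 THz = 4.93700e+6 MHz.
1.93500e+6 − 4.93700e+6 ≈ -3.002e+6 MHz.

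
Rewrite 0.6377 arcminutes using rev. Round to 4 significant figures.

1 arcminute = 4.62963 × 10^-5 revolutions.
Then 0.6377 × 4.62963 × 10^-5 ≈ 2.952 × 10^-5 rev.

2.952 × 10^-5 rev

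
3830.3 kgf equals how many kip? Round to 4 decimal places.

1 kilogram-force = 0.00220462 kips.
3830.3 × 0.00220462 ≈ 8.4444 kip.

8.4444 kip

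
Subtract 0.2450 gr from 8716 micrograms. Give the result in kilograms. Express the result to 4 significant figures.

-7.160e-6 kg

8716 μg = 8.71600e-6 kg and 0.2450 gr = 1.58757e-5 kg.
8.71600e-6 − 1.58757e-5 ≈ -7.160e-6 kg.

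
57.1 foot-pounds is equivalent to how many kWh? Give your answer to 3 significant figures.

1 ft·lbf = 3.76616 × 10^-7 kilowatt-hours.
So 57.1 × 3.76616 × 10^-7 ≈ 2.15 × 10^-5 kWh.

2.15 × 10^-5 kWh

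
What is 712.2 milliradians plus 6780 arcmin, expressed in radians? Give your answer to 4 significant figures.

2.684 rad

712.2 mrad = 0.712200 rad and 6780 arcmin = 1.97222 rad.
0.712200 + 1.97222 ≈ 2.684 rad.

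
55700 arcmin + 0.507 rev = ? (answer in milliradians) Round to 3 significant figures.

19400 mrad

55700 arcmin = 16202.5 mrad and 0.507 rev = 3185.57 mrad.
16202.5 + 3185.57 ≈ 19400 mrad.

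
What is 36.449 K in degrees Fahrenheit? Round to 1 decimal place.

-394.1 °F

K = (°F + 459.67) × 5/9.
Applying the formula gives -394.1 °F.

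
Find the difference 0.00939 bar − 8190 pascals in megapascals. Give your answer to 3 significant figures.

0.00939 bar = 0.000939000 MPa and 8190 Pa = 0.00819000 MPa.
0.000939000 − 0.00819000 ≈ -0.00725 MPa.

-0.00725 MPa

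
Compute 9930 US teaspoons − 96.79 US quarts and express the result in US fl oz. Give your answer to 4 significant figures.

-1442 US fluid ounces

9930 US tsp = 1655.00 US fl oz and 96.79 US qt = 3097.28 US fl oz.
1655.00 − 3097.28 ≈ -1442 US fl oz.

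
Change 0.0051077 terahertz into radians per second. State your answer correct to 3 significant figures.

1 THz = 6.28319e+12 rad/s.
So 0.0051077 × 6.28319e+12 ≈ 3.21e+10 rad/s.

3.21e+10 radians per second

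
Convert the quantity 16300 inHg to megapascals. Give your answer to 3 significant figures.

1 inHg = 0.00338639 MPa.
16300 × 0.00338639 ≈ 55.2 MPa.

55.2 megapascals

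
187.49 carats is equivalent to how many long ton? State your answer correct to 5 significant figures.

1 carat = 1.96841 × 10^-7 long ton.
Thus 187.49 × 1.96841 × 10^-7 ≈ 3.6906 × 10^-5 long ton.

3.6906 × 10^-5 long tons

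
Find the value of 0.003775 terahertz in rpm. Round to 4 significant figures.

1 terahertz = 6.00000e+13 rpm.
So 0.003775 × 6.00000e+13 ≈ 2.265e+11 rpm.

2.265e+11 rpm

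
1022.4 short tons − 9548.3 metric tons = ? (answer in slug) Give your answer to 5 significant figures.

1022.4 short ton = 63554.3 slug and 9548.3 t = 654266 slug.
63554.3 − 654266 ≈ -590710 slug.

-590710 slugs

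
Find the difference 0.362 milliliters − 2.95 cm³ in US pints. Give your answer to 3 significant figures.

-0.00547 US pints

0.362 mL = 0.000765042 US pt and 2.95 cm³ = 0.00623446 US pt.
0.000765042 − 0.00623446 ≈ -0.00547 US pt.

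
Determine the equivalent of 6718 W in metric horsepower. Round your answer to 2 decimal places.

1 W = 0.00135962 PS.
Then 6718 × 0.00135962 ≈ 9.13 PS.

9.13 PS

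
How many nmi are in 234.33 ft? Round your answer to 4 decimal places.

0.0386 nautical miles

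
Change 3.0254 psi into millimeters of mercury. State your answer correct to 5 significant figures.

156.46 mmHg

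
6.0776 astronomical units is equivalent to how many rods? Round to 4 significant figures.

1.808e+11 rods

1 au = 2.97459e+10 rods.
So 6.0776 × 2.97459e+10 ≈ 1.808e+11 rod.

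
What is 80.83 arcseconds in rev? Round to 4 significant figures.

1 arcsecond = 7.71605e-7 revolutions.
Thus 80.83 × 7.71605e-7 ≈ 6.237e-5 rev.

6.237e-5 revolutions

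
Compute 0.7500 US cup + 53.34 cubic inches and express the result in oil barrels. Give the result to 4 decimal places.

0.0066 oil barrels

0.7500 US cup = 0.00111607 bbl and 53.34 in³ = 0.00549784 bbl.
0.00111607 + 0.00549784 ≈ 0.0066 bbl.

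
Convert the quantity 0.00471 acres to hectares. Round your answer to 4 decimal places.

1 acre = 0.404686 ha.
So 0.00471 × 0.404686 ≈ 0.0019 ha.

0.0019 hectares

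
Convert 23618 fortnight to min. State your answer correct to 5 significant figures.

4.7614 × 10^8 minutes

1 fortnight = 20160.0 min.
So 23618 × 20160.0 ≈ 4.7614 × 10^8 min.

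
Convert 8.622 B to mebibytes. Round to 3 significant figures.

8.22 × 10^-6 MiB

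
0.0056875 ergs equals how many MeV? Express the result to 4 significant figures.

3550 MeV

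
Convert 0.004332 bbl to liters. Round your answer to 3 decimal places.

1 bbl = 158.987 liters.
0.004332 × 158.987 ≈ 0.689 L.

0.689 liters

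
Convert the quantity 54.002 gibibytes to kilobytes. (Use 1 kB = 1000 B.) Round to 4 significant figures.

1 gibibyte = 1.07374 × 10^6 kB.
Then 54.002 × 1.07374 × 10^6 ≈ 5.798 × 10^7 kB.

5.798 × 10^7 kilobytes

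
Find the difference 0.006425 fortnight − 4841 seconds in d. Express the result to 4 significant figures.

0.03392 days

0.006425 fortnight = 0.0899500 d and 4841 s = 0.0560301 d.
0.0899500 − 0.0560301 ≈ 0.03392 d.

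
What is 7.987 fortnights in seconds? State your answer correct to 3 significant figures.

1 fortnight = 1.20960 × 10^6 s.
Thus 7.987 × 1.20960 × 10^6 ≈ 9.66 × 10^6 s.

9.66 × 10^6 s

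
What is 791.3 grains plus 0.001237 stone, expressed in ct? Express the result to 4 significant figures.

295.7 ct

791.3 gr = 256.377 ct and 0.001237 st = 39.2766 ct.
256.377 + 39.2766 ≈ 295.7 ct.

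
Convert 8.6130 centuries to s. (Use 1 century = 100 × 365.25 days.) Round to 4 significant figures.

2.718 × 10^10 s

1 century = 3.15576 × 10^9 s.
8.6130 × 3.15576 × 10^9 ≈ 2.718 × 10^10 s.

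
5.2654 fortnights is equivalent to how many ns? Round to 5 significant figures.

6.3690 × 10^15 nanoseconds

1 fortnight = 1.20960 × 10^15 ns.
Then 5.2654 × 1.20960 × 10^15 ≈ 6.3690 × 10^15 ns.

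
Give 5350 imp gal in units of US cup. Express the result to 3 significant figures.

103000 US cup

1 imperial gallon = 19.2152 US cups.
Then 5350 × 19.2152 ≈ 103000 US cup.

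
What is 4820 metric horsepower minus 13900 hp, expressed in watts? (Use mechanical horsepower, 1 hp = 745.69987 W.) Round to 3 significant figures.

-6.82 × 10^6 W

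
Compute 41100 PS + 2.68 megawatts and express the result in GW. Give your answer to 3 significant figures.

41100 PS = 0.0302290 GW and 2.68 MW = 0.00268000 GW.
0.0302290 + 0.00268000 ≈ 0.0329 GW.

0.0329 GW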